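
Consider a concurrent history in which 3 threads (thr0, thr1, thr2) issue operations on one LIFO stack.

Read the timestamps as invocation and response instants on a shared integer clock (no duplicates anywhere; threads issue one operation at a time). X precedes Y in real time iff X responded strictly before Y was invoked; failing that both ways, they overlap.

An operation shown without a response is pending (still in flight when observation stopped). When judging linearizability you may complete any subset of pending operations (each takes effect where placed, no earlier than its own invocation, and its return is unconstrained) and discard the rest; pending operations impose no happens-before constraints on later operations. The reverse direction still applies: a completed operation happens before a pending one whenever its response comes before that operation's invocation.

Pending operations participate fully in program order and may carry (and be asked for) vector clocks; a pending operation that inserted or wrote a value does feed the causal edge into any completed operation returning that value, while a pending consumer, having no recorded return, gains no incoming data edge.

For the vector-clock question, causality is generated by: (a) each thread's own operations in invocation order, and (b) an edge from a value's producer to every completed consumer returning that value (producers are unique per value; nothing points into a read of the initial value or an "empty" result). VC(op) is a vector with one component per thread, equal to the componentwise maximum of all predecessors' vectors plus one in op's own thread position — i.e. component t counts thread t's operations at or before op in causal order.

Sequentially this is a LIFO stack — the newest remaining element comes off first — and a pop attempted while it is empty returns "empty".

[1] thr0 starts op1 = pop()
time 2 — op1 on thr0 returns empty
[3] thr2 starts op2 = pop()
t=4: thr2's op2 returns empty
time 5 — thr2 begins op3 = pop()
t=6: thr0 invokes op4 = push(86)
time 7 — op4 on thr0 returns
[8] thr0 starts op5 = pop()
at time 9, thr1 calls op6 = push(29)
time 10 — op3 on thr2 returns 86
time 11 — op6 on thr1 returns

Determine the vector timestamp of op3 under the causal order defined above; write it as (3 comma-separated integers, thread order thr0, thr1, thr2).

invoked at 3, op2 has no predecessors; its own thr2 bump gives (0, 0, 1)
invoked at 9, op6 has no predecessors; its own thr1 bump gives (0, 1, 0)
invoked at 1, op1 has no predecessors; its own thr0 bump gives (1, 0, 0)
from VC(op1)=(1, 0, 0), op4 (invoked 6) maxes components and bumps thr0 → (2, 0, 0)
from VC(op4)=(2, 0, 0), op5 (invoked 8) maxes components and bumps thr0 → (3, 0, 0)
from VC(op2)=(0, 0, 1), VC(op4)=(2, 0, 0), op3 (invoked 5) maxes components and bumps thr2 → (2, 0, 2)
target: VC(op3) = (2, 0, 2)

(2, 0, 2)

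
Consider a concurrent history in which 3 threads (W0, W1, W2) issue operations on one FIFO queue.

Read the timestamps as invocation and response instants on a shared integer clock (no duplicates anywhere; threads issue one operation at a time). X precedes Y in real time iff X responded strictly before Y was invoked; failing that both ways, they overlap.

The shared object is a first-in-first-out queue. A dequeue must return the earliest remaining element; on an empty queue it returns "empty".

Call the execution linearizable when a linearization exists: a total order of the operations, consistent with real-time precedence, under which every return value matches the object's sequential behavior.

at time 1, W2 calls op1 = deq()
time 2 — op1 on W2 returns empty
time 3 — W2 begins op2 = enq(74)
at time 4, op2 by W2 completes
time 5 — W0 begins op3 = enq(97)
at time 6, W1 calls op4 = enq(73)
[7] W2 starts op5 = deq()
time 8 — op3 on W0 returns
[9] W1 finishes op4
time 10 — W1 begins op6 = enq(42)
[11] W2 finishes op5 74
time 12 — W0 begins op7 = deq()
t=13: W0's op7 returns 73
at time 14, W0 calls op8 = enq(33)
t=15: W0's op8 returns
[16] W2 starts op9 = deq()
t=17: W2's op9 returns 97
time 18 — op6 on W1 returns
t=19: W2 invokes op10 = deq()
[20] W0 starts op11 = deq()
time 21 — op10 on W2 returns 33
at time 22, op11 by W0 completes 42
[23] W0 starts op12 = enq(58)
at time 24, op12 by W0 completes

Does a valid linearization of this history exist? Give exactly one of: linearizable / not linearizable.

a witness: op1, op2, op4, op3, op5, op6, op7, op8, op9, op11, op10, op12
after step 1 (op1 deq() → empty): queue <>
after step 2 (op2 enq(74)): queue <74>
after step 3 (op4 enq(73)): queue <74,73>
after step 4 (op3 enq(97)): queue <74,73,97>
after step 5 (op5 deq() → 74): queue <73,97>
after step 6 (op6 enq(42)): queue <73,97,42>
after step 7 (op7 deq() → 73): queue <97,42>
after step 8 (op8 enq(33)): queue <97,42,33>
after step 9 (op9 deq() → 97): queue <42,33>
after step 10 (op11 deq() → 42): queue <33>
after step 11 (op10 deq() → 33): queue <>
after step 12 (op12 enq(58)): queue <58>

linearizable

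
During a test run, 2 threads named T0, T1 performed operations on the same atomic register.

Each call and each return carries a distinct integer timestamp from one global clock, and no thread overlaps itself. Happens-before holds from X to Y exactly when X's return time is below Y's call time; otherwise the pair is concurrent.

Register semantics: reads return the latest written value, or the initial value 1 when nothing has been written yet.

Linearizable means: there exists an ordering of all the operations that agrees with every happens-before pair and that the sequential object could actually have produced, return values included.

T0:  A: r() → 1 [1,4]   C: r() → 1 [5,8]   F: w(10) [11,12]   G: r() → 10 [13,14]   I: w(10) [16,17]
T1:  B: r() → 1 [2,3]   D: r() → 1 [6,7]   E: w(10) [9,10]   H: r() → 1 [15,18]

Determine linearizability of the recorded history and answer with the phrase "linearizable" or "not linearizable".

events 1..17 are fine; event 18 — the response of H at time 18 — makes the prefix non-linearizable
real-time-consistent orders of the 9 completed operations: 8 — all fail the atomic register replay
sample order A, B, C, D, E, F, G, H, I stalls at step 8 — H r() → 1 has no legal effect
sample order A, B, C, D, E, F, G, I, H stalls at step 9 — H r() → 1 has no legal effect

not linearizable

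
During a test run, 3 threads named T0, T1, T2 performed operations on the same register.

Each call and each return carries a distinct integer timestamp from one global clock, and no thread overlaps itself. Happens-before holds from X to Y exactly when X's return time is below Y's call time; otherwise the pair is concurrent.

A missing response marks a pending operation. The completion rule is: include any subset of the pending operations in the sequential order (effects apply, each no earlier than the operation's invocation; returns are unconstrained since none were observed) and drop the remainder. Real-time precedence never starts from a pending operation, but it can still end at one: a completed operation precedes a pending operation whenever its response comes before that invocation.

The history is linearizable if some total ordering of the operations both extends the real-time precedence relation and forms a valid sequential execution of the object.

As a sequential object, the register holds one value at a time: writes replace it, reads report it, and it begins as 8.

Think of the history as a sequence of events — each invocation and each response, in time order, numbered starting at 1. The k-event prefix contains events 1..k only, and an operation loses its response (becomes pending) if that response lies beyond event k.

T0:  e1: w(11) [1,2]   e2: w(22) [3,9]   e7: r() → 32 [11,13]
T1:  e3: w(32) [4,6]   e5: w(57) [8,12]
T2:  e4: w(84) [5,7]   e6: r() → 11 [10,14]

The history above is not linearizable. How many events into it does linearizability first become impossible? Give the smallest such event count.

events 1..13 are still linearizable — one witness is e1, e2, e4, e3, e6, e7, e5:
step 1: e1 w(11) — value 11
step 2: e2 w(22) — value 22
step 3: e4 w(84) — value 84
step 4: e3 w(32) — value 32
step 5: e6 r() (pending, included) — value 32
step 6: e7 r() → 32 — value 32
step 7: e5 w(57) — value 57
include event 14 — e6 responding at 14 — and every candidate order breaks
for example e1, e2, e3, e4, e5, e6, e7 fails at step 6: e6 r() → 11 is not legal there
for example e1, e2, e3, e4, e5, e7, e6 fails at step 6: e7 r() → 32 is not legal there

14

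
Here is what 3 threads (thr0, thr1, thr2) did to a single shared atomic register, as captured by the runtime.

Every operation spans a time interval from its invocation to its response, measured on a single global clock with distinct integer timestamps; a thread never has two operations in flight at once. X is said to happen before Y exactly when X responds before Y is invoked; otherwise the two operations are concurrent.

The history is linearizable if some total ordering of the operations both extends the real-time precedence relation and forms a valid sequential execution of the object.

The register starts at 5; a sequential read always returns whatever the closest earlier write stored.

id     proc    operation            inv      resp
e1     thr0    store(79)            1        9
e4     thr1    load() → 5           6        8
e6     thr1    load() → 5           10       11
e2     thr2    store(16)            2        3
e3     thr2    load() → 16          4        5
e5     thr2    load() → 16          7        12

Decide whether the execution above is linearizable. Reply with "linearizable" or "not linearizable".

prefix check: 1..7 passes, 1..8 fails once e4's time-8 response joins
exactly one order of the 3 completed ops respects real time; the atomic register replay fails
no completion choice of the 2 pending operations (e1, e5) rescues it — every subset was tried
for example e2, e3, e4 (pending dropped) fails at step 3: e4 load() → 5 is not legal there

not linearizable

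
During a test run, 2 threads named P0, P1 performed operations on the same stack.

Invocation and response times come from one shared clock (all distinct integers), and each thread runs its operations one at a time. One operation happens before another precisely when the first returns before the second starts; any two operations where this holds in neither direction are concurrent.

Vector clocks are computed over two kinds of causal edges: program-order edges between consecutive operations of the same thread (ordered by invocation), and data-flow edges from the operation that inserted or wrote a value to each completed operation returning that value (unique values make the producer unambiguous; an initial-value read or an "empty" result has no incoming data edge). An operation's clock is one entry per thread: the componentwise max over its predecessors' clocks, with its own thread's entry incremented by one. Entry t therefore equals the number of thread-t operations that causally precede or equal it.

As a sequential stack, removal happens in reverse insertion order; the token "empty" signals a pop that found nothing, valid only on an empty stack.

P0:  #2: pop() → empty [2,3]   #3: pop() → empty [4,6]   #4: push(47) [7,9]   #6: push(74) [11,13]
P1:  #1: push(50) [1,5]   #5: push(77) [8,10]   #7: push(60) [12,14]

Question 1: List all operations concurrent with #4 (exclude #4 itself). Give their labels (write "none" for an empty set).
Answer: #5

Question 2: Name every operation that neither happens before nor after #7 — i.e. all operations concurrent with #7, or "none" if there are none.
Answer: #6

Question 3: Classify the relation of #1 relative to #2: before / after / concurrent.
Answer: concurrent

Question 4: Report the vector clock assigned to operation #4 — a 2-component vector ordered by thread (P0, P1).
Answer: (3, 0)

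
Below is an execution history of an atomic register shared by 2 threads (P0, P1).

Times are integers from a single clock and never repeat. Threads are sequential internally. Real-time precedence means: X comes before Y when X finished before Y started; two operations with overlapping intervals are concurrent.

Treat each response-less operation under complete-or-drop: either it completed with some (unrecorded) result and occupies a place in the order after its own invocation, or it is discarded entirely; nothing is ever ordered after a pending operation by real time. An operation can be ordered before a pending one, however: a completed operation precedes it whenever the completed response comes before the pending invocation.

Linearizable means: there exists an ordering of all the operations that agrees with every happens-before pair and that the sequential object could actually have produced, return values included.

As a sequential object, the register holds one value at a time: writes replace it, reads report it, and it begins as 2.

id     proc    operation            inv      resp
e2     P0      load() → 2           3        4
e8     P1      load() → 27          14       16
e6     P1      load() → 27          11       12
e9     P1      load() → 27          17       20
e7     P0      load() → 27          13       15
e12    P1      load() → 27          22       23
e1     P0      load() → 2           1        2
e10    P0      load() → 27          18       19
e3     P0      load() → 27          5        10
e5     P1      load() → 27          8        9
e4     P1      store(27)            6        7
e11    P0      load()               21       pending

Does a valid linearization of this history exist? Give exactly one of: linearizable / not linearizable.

a witness: e1, e2, e4, e3, e5, e6, e7, e8, e9, e10, e11, e12
step 1: e1 load() → 2 — value 2
step 2: e2 load() → 2 — value 2
step 3: e4 store(27) — value 27
step 4: e3 load() → 27 — value 27
step 5: e5 load() → 27 — value 27
step 6: e6 load() → 27 — value 27
step 7: e7 load() → 27 — value 27
step 8: e8 load() → 27 — value 27
step 9: e9 load() → 27 — value 27
step 10: e10 load() → 27 — value 27
step 11: e11 load() (pending, included) — value 27
step 12: e12 load() → 27 — value 27

linearizable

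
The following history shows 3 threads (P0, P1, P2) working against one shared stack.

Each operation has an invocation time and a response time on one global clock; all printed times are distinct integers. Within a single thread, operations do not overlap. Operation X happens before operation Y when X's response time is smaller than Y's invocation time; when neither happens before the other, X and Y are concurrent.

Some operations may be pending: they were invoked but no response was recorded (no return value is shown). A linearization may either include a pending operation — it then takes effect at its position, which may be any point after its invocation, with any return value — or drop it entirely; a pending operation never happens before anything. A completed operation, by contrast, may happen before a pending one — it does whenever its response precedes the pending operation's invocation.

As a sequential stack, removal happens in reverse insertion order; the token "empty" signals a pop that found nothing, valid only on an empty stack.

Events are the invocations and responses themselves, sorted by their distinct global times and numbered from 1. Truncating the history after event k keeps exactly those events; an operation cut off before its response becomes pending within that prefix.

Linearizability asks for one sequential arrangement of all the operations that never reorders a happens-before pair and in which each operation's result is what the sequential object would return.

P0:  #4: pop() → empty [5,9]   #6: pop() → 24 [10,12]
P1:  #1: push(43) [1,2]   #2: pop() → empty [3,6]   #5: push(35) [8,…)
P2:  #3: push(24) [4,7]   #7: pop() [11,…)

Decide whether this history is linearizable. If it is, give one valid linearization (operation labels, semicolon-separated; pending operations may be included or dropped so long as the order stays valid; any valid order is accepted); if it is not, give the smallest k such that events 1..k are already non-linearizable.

not linearizable — minimal violating prefix: 9 events

through event 8 a valid linearization exists; event 9 (#4 responding at time 9) ends that
the 4 completed operations admit 6 real-time orders; each fails the stack replay
every completion of the 1 pending operation (#5) was checked; none linearizes
one such order, #1, #2, #3, #4 (pending dropped), breaks at step 2 where #2 pop() → empty is illegal
one such order, #1, #2, #4, #3 (pending dropped), breaks at step 2 where #2 pop() → empty is illegal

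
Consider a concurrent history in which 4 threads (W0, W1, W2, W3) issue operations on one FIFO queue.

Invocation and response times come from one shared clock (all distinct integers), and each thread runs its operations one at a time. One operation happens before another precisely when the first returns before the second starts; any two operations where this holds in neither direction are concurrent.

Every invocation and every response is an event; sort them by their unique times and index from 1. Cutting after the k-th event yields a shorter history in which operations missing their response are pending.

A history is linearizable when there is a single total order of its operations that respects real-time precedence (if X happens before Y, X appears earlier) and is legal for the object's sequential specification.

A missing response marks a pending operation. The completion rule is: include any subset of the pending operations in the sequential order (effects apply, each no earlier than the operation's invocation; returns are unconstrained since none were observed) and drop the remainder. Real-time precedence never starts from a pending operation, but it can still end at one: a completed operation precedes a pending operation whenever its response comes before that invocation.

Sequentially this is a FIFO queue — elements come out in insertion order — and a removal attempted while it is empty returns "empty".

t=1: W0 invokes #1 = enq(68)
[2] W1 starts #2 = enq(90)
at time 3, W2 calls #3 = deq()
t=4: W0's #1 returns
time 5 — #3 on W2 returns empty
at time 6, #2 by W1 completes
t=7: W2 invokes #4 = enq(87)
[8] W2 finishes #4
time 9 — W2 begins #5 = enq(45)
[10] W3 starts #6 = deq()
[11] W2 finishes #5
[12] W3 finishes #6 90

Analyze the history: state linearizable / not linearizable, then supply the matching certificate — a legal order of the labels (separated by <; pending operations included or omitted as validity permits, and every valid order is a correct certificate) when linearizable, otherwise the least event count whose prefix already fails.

linearizable — witness: #3 < #2 < #1 < #4 < #5 < #6

step 1: #3 deq() → empty — queue <>
step 2: #2 enq(90) — queue <90>
step 3: #1 enq(68) — queue <90,68>
step 4: #4 enq(87) — queue <90,68,87>
step 5: #5 enq(45) — queue <90,68,87,45>
step 6: #6 deq() → 90 — queue <68,87,45>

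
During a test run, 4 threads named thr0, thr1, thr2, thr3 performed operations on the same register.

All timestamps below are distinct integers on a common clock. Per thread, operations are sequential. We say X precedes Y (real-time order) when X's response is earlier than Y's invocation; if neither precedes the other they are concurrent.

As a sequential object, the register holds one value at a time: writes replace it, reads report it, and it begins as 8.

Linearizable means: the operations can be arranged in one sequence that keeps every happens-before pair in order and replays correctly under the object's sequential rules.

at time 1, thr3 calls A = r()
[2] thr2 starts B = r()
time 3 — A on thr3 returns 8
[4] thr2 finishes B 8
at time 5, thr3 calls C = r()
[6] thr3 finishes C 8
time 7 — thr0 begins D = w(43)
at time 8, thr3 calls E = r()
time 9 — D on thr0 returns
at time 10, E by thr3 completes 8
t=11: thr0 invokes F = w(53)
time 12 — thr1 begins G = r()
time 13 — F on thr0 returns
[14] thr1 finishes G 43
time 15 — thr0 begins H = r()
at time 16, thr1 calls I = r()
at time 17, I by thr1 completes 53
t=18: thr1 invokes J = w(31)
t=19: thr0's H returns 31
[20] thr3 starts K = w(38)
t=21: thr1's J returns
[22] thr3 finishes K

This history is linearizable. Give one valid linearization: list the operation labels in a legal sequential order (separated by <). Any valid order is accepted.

A < B < C < E < D < G < F < I < J < H < K

1. A r() → 8, leaving value 8
2. B r() → 8, leaving value 8
3. C r() → 8, leaving value 8
4. E r() → 8, leaving value 8
5. D w(43), leaving value 43
6. G r() → 43, leaving value 43
7. F w(53), leaving value 53
8. I r() → 53, leaving value 53
9. J w(31), leaving value 31
10. H r() → 31, leaving value 31
11. K w(38), leaving value 38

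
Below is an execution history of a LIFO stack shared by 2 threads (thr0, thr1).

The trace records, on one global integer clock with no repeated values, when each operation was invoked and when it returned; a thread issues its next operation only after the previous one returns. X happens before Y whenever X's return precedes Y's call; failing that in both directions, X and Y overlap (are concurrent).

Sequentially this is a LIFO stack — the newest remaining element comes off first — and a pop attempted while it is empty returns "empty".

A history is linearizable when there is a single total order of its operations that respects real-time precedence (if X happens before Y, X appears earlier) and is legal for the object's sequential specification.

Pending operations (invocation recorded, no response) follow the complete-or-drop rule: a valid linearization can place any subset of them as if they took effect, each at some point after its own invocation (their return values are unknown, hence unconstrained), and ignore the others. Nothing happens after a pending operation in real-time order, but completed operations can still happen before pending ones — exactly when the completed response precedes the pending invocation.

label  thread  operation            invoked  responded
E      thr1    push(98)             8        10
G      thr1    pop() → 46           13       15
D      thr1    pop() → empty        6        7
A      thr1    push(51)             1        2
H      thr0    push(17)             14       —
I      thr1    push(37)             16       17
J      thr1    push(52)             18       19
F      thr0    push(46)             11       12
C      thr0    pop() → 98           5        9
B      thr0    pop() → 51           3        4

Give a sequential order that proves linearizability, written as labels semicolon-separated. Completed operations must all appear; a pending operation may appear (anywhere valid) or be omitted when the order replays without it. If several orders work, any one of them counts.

1. A push(51), leaving stack <51>
2. B pop() → 51, leaving stack <>
3. D pop() → empty, leaving stack <>
4. E push(98), leaving stack <98>
5. C pop() → 98, leaving stack <>
6. F push(46), leaving stack <46>
7. G pop() → 46, leaving stack <>
8. H push(17) (pending, included), leaving stack <17>
9. I push(37), leaving stack <17,37>
10. J push(52), leaving stack <17,37,52>

A; B; D; E; C; F; G; H; I; J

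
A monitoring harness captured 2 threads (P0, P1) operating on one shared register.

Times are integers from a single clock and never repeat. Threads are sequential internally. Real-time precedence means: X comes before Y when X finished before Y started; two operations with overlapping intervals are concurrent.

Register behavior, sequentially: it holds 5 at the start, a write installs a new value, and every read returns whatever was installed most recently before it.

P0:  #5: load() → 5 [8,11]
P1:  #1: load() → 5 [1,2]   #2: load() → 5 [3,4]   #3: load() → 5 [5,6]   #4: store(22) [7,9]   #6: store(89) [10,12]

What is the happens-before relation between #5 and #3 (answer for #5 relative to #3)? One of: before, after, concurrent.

after

#5 spans [8,11], #3 spans [5,6]
resp(#3)=6 < inv(#5)=8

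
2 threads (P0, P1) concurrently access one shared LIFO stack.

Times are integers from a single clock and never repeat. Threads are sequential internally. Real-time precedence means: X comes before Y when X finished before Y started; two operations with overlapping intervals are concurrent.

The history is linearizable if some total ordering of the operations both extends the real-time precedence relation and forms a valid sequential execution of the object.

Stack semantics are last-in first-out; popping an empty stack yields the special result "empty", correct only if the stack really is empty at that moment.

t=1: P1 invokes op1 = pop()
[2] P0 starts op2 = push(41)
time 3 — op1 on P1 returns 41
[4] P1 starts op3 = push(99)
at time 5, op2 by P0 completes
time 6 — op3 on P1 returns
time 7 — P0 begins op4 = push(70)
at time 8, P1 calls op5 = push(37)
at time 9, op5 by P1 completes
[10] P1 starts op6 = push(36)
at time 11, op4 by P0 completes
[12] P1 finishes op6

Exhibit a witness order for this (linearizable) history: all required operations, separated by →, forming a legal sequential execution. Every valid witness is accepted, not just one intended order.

1. op2 push(41), leaving stack <41>
2. op1 pop() → 41, leaving stack <>
3. op3 push(99), leaving stack <99>
4. op4 push(70), leaving stack <99,70>
5. op5 push(37), leaving stack <99,70,37>
6. op6 push(36), leaving stack <99,70,37,36>

op2 → op1 → op3 → op4 → op5 → op6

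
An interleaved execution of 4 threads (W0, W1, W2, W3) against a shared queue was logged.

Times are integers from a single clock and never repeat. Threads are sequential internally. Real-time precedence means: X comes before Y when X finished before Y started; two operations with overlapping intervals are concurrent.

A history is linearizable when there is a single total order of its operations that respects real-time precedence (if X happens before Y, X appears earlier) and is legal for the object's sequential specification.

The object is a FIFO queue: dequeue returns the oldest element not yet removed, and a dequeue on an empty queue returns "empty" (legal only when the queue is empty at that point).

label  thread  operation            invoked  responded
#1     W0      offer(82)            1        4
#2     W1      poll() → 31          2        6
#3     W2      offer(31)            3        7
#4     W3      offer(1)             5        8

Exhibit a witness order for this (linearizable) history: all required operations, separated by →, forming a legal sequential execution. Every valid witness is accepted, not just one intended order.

#3 → #1 → #2 → #4

step 1: #3 offer(31) — queue <31>
step 2: #1 offer(82) — queue <31,82>
step 3: #2 poll() → 31 — queue <82>
step 4: #4 offer(1) — queue <82,1>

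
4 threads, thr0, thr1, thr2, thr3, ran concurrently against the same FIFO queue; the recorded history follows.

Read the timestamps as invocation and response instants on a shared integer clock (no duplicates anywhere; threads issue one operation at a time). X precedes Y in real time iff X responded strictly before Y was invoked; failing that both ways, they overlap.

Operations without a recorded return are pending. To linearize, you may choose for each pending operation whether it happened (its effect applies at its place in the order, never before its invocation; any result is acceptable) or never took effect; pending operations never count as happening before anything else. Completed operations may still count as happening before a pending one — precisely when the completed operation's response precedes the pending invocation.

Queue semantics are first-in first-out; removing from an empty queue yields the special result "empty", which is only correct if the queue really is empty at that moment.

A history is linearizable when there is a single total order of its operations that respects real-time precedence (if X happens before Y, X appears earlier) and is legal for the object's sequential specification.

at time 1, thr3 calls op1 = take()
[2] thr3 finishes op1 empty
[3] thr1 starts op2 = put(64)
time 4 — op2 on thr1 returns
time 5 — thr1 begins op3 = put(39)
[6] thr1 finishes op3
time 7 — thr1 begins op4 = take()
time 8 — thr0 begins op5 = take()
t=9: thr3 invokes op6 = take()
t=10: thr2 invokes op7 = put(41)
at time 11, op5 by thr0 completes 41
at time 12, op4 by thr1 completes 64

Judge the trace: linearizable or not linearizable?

a witness: op1, op2, op3, op4, op6, op7, op5
after step 1 (op1 take() → empty): queue <>
after step 2 (op2 put(64)): queue <64>
after step 3 (op3 put(39)): queue <64,39>
after step 4 (op4 take() → 64): queue <39>
after step 5 (op6 take() (pending, included)): queue <>
after step 6 (op7 put(41) (pending, included)): queue <41>
after step 7 (op5 take() → 41): queue <>

linearizable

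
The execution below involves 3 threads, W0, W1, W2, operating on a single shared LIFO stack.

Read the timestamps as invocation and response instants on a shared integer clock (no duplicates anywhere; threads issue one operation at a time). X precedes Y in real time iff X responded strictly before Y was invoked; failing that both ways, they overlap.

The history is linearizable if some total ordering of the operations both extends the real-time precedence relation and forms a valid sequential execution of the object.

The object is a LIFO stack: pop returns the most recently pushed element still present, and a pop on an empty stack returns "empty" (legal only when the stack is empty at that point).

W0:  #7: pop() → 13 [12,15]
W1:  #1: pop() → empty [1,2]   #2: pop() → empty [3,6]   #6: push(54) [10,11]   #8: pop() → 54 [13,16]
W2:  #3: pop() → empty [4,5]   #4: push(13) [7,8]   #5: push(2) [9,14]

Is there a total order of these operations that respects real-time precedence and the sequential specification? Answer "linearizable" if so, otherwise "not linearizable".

linearizable

a witness: #1, #2, #3, #4, #6, #8, #7, #5
1. #1 pop() → empty, leaving stack <>
2. #2 pop() → empty, leaving stack <>
3. #3 pop() → empty, leaving stack <>
4. #4 push(13), leaving stack <13>
5. #6 push(54), leaving stack <13,54>
6. #8 pop() → 54, leaving stack <13>
7. #7 pop() → 13, leaving stack <>
8. #5 push(2), leaving stack <2>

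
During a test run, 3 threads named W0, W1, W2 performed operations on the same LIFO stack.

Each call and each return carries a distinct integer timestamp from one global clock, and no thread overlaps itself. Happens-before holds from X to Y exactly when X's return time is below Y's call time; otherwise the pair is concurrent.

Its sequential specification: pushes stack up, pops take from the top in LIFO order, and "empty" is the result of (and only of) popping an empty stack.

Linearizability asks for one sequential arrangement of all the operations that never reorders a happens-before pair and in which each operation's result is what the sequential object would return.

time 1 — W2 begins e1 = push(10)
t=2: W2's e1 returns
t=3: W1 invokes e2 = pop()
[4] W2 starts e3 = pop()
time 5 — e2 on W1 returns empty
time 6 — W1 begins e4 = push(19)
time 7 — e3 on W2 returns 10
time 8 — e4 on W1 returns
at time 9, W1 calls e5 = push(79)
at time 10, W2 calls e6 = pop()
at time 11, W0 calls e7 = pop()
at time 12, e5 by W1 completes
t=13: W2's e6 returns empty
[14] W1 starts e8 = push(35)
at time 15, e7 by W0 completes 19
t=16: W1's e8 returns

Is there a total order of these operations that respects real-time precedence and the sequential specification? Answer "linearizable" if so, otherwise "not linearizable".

linearizable

a witness: e1, e3, e2, e4, e7, e6, e5, e8
after step 1 (e1 push(10)): stack <10>
after step 2 (e3 pop() → 10): stack <>
after step 3 (e2 pop() → empty): stack <>
after step 4 (e4 push(19)): stack <19>
after step 5 (e7 pop() → 19): stack <>
after step 6 (e6 pop() → empty): stack <>
after step 7 (e5 push(79)): stack <79>
after step 8 (e8 push(35)): stack <79,35>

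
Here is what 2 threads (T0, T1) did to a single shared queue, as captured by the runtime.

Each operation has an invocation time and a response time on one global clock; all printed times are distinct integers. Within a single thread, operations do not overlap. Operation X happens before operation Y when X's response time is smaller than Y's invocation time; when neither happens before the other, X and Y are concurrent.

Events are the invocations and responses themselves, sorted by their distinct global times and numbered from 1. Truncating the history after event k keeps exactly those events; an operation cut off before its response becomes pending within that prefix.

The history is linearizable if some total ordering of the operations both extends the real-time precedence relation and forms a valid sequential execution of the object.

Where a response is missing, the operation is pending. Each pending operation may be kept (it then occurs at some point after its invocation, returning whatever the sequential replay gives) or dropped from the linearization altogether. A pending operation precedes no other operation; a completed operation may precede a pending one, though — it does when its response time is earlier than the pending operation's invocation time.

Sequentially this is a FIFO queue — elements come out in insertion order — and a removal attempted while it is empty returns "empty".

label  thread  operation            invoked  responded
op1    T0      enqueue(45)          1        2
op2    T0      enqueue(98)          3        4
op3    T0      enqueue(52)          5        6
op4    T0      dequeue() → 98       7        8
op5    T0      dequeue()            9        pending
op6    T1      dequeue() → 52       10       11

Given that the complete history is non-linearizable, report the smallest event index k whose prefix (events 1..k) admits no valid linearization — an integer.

8

events 1..7 are linearizable, e.g. via op1, op2, op3:
step 1: op1 enqueue(45) — queue <45>
step 2: op2 enqueue(98) — queue <45,98>
step 3: op3 enqueue(52) — queue <45,98,52>
include event 8 — op4 responding at 8 — and every candidate order breaks
e.g. op1, op2, op3, op4: illegal at step 4, since op4 dequeue() → 98 cannot apply there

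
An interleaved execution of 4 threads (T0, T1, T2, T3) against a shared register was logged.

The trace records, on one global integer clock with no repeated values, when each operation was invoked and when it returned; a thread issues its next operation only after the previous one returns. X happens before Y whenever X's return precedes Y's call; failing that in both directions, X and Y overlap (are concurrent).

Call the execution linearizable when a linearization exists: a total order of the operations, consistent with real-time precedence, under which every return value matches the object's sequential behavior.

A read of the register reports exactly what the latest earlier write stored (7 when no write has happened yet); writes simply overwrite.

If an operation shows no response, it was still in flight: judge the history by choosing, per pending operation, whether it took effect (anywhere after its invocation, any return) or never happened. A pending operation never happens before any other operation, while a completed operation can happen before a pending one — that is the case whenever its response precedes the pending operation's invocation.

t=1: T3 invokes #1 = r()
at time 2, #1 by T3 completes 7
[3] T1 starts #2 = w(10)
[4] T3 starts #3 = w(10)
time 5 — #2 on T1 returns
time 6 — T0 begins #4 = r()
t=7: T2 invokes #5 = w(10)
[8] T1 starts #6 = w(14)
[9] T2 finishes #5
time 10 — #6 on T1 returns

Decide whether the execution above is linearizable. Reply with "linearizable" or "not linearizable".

linearizable

a witness: #1, #2, #3, #4, #5, #6
step 1: #1 r() → 7 — value 7
step 2: #2 w(10) — value 10
step 3: #3 w(10) (pending, included) — value 10
step 4: #4 r() (pending, included) — value 10
step 5: #5 w(10) — value 10
step 6: #6 w(14) — value 14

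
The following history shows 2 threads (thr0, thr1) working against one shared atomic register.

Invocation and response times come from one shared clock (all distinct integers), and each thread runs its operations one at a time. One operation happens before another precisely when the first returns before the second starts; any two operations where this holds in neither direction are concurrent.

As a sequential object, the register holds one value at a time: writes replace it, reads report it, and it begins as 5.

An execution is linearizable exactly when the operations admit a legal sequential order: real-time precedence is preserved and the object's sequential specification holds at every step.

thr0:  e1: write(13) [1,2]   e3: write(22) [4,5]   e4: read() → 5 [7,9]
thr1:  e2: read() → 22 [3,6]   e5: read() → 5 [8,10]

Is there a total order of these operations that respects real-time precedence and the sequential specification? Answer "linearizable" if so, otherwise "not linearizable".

the violation lands at event 9, e4's response at time 9: events 1..8 linearize, events 1..9 do not
2 orders of the 4 completed atomic register ops respect real time; none is legal
no escape via the 1 pending operation (e5): every completion choice fails
one such order, e1, e2, e3, e4 (pending dropped), breaks at step 2 where e2 read() → 22 is illegal
one such order, e1, e3, e2, e4 (pending dropped), breaks at step 4 where e4 read() → 5 is illegal

not linearizable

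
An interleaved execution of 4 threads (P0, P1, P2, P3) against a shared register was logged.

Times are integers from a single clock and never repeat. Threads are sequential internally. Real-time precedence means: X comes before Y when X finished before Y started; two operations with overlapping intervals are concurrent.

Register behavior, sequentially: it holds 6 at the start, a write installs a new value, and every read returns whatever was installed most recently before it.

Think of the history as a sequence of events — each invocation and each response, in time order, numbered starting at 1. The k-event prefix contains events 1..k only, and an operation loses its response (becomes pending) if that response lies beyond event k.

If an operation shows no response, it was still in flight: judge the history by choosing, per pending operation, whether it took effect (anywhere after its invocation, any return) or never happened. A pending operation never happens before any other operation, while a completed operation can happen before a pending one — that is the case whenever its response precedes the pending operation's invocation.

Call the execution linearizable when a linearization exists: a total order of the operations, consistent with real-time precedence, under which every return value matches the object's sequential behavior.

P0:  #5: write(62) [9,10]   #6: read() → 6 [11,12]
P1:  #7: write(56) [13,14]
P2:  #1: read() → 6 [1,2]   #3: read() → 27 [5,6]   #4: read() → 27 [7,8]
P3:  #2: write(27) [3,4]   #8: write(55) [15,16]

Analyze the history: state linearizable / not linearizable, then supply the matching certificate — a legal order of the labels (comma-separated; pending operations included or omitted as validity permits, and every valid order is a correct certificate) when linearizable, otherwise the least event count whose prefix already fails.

not linearizable — minimal violating prefix: 12 events

the violation lands at event 12, #6's response at time 12: events 1..11 linearize, events 1..12 do not
exhaustive check: the 6 completed register ops admit one real-time order; illegal
one such order, #1, #2, #3, #4, #5, #6, breaks at step 6 where #6 read() → 6 is illegal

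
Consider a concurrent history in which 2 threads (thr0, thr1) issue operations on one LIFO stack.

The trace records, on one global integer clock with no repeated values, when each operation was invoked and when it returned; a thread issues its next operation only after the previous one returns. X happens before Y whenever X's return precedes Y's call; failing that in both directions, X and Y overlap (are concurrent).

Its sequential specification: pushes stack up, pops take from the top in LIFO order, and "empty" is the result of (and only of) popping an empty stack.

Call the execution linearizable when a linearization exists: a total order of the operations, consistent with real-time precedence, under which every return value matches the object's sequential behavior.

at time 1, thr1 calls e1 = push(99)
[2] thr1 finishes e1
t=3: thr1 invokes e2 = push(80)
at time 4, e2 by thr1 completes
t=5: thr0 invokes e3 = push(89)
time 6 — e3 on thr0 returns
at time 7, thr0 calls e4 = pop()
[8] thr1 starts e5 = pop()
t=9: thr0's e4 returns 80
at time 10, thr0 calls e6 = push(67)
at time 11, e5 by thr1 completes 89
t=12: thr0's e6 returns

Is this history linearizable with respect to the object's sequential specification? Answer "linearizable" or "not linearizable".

witness order: e1, e2, e3, e5, e4, e6
1. e1 push(99), leaving stack <99>
2. e2 push(80), leaving stack <99,80>
3. e3 push(89), leaving stack <99,80,89>
4. e5 pop() → 89, leaving stack <99,80>
5. e4 pop() → 80, leaving stack <99>
6. e6 push(67), leaving stack <99,67>

linearizable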